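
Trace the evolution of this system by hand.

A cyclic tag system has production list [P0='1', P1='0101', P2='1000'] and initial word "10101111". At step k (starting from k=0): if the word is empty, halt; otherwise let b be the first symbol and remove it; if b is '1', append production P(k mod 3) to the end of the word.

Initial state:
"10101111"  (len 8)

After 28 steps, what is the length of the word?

28

0) "10101111"  (len 8)
1) "01011111"  (len 8)
2) "1011111"  (len 7)
3) "0111111000"  (len 10)
4) "111111000"  (len 9)
5) "111110000101"  (len 12)
6) "111100001011000"  (len 15)
7) "111000010110001"  (len 15)
8) "110000101100010101"  (len 18)
9) "100001011000101011000"  (len 21)
10) "000010110001010110001"  (len 21)
11) "00010110001010110001"  (len 20)
12) "0010110001010110001"  (len 19)
13) "010110001010110001"  (len 18)
14) "10110001010110001"  (len 17)
15) "01100010101100011000"  (len 20)
16) "1100010101100011000"  (len 19)
17) "1000101011000110000101"  (len 22)
18) "0001010110001100001011000"  (len 25)
19) "001010110001100001011000"  (len 24)
20) "01010110001100001011000"  (len 23)
21) "1010110001100001011000"  (len 22)
22) "0101100011000010110001"  (len 22)
23) "101100011000010110001"  (len 21)
24) "011000110000101100011000"  (len 24)
25) "11000110000101100011000"  (len 23)
26) "10001100001011000110000101"  (len 26)
27) "00011000010110001100001011000"  (len 29)
28) "0011000010110001100001011000"  (len 28)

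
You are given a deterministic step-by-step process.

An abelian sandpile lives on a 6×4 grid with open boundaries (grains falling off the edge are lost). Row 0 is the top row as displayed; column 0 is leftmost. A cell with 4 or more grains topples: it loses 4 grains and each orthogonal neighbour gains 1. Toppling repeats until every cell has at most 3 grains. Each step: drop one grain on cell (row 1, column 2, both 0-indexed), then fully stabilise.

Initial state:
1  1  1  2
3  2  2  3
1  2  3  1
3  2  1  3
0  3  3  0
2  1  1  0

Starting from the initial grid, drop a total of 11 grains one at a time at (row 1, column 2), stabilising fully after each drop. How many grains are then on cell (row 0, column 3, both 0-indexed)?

step 0: 1  1  1  2
3  2  2  3
1  2  3  1
3  2  1  3
0  3  3  0
2  1  1  0
step 1: 1  1  1  2
3  2  3  3
1  2  3  1
3  2  1  3
0  3  3  0
2  1  1  0
step 2: 1  1  2  3
3  3  2  0
1  3  0  3
3  2  2  3
0  3  3  0
2  1  1  0
step 3: 1  1  2  3
3  3  3  0
1  3  0  3
3  2  2  3
0  3  3  0
2  1  1  0
step 4: 2  2  3  3
0  2  1  1
3  0  2  3
3  3  2  3
0  3  3  0
2  1  1  0
step 5: 2  2  3  3
0  2  2  1
3  0  2  3
3  3  2  3
0  3  3  0
2  1  1  0
step 6: 2  2  3  3
0  2  3  1
3  0  2  3
3  3  2  3
0  3  3  0
2  1  1  0
step 7: 2  3  1  0
0  3  1  3
3  0  3  3
3  3  2  3
0  3  3  0
2  1  1  0
step 8: 2  3  1  0
0  3  2  3
3  0  3  3
3  3  2  3
0  3  3  0
2  1  1  0
step 9: 2  3  1  0
0  3  3  3
3  0  3  3
3  3  2  3
0  3  3  0
2  1  1  0
step 10: 3  0  3  1
2  2  3  1
1  0  3  2
1  3  2  1
2  1  1  2
2  2  2  0
step 11: 3  1  0  2
2  3  2  2
1  1  0  3
1  3  3  1
2  1  1  2
2  2  2  0

2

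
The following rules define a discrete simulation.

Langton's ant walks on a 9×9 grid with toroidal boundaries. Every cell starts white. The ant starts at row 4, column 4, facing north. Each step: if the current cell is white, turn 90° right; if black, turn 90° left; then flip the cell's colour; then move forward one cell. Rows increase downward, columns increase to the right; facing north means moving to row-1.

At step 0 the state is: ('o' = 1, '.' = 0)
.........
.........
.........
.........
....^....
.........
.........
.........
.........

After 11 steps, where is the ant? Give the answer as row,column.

0) .........
.........
.........
.........
....^....
.........
.........
.........
.........
1) .........
.........
.........
.........
....o>...
.........
.........
.........
.........
2) .........
.........
.........
.........
....oo...
.....v...
.........
.........
.........
3) .........
.........
.........
.........
....oo...
....<o...
.........
.........
.........
4) .........
.........
.........
.........
....^o...
....oo...
.........
.........
.........
5) .........
.........
.........
.........
...<.o...
....oo...
.........
.........
.........
6) .........
.........
.........
...^.....
...o.o...
....oo...
.........
.........
.........
7) .........
.........
.........
...o>....
...o.o...
....oo...
.........
.........
.........
8) .........
.........
.........
...oo....
...ovo...
....oo...
.........
.........
.........
9) .........
.........
.........
...oo....
...<oo...
....oo...
.........
.........
.........
10) .........
.........
.........
...oo....
....oo...
...voo...
.........
.........
.........
11) .........
.........
.........
...oo....
....oo...
..<ooo...
.........
.........
.........

5,2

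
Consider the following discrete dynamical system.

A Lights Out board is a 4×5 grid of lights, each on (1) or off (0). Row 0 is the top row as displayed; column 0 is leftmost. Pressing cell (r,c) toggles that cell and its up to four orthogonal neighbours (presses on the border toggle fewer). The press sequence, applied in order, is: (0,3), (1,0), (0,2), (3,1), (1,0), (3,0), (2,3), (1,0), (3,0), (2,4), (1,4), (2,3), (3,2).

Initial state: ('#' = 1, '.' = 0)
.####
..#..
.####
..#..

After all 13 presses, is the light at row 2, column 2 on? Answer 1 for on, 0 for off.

[0] .####
..#..
.####
..#..
[1] .#...
..##.
.####
..#..
[2] ##...
####.
#####
..#..
[3] #.##.
##.#.
#####
..#..
[4] #.##.
##.#.
#.###
##...
[5] ..##.
...#.
..###
##...
[6] ..##.
...#.
#.###
.....
[7] ..##.
.....
#....
...#.
[8] #.##.
##...
.....
...#.
[9] #.##.
##...
#....
##.#.
[10] #.##.
##..#
#..##
##.##
[11] #.###
##.#.
#..#.
##.##
[12] #.###
##...
#.#.#
##..#
[13] #.###
##...
#...#
#.###

0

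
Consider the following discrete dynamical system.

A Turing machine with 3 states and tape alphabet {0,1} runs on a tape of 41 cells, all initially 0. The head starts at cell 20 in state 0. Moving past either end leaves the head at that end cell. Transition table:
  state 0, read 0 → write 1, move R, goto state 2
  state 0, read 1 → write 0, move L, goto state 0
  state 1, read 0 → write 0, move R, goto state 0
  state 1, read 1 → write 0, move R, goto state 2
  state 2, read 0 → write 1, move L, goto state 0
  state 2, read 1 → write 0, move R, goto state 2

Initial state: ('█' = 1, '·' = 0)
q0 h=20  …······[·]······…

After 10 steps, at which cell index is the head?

[0] q0 h=20  …······[·]······…
[1] q2 h=21  …·····█[·]······…
[2] q0 h=20  …······[█]█·····…
[3] q0 h=19  …······[·]·█····…
[4] q2 h=20  …·····█[·]█·····…
[5] q0 h=19  …······[█]██····…
[6] q0 h=18  …······[·]·██···…
[7] q2 h=19  …·····█[·]██····…
[8] q0 h=18  …······[█]███···…
[9] q0 h=17  …······[·]·███··…
[10] q2 h=18  …·····█[·]███···…

18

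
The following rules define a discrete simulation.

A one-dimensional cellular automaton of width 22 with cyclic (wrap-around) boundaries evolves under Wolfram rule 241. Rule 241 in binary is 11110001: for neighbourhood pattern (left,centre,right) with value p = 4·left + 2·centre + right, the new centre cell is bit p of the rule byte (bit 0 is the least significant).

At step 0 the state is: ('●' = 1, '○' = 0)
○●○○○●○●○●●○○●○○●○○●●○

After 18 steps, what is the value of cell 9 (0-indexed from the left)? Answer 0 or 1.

k=0  ○●○○○●○●○●●○○●○○●○○●●○
k=1  ○○●●○○●○●○●●○○●○○●○○●●
k=2  ●○○●●○○●○●○●●○○●○○●○○●
k=3  ●●○○●●○○●○●○●●○○●○○●○○
k=4  ○●●○○●●○○●○●○●●○○●○○●○
k=5  ○○●●○○●●○○●○●○●●○○●○○●
k=6  ●○○●●○○●●○○●○●○●●○○●○○
k=7  ○●○○●●○○●●○○●○●○●●○○●○
k=8  ○○●○○●●○○●●○○●○●○●●○○●
k=9  ●○○●○○●●○○●●○○●○●○●●○○
k=10  ○●○○●○○●●○○●●○○●○●○●●○
k=11  ○○●○○●○○●●○○●●○○●○●○●●
k=12  ●○○●○○●○○●●○○●●○○●○●○●
k=13  ●●○○●○○●○○●●○○●●○○●○●○
k=14  ○●●○○●○○●○○●●○○●●○○●○●
k=15  ●○●●○○●○○●○○●●○○●●○○●○
k=16  ○●○●●○○●○○●○○●●○○●●○○●
k=17  ●○●○●●○○●○○●○○●●○○●●○○
k=18  ○●○●○●●○○●○○●○○●●○○●●○

1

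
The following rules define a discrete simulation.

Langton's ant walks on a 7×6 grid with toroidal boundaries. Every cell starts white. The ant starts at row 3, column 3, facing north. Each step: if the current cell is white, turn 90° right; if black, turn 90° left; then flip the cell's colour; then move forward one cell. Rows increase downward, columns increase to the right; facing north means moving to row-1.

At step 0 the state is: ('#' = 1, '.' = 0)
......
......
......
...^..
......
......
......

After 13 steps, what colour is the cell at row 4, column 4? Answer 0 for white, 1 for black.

1

gen 0: ......
......
......
...^..
......
......
......
gen 1: ......
......
......
...#>.
......
......
......
gen 2: ......
......
......
...##.
....v.
......
......
gen 3: ......
......
......
...##.
...<#.
......
......
gen 4: ......
......
......
...^#.
...##.
......
......
gen 5: ......
......
......
..<.#.
...##.
......
......
gen 6: ......
......
..^...
..#.#.
...##.
......
......
gen 7: ......
......
..#>..
..#.#.
...##.
......
......
gen 8: ......
......
..##..
..#v#.
...##.
......
......
gen 9: ......
......
..##..
..<##.
...##.
......
......
gen 10: ......
......
..##..
...##.
..v##.
......
......
gen 11: ......
......
..##..
...##.
.<###.
......
......
gen 12: ......
......
..##..
.^.##.
.####.
......
......
gen 13: ......
......
..##..
.#>##.
.####.
......
......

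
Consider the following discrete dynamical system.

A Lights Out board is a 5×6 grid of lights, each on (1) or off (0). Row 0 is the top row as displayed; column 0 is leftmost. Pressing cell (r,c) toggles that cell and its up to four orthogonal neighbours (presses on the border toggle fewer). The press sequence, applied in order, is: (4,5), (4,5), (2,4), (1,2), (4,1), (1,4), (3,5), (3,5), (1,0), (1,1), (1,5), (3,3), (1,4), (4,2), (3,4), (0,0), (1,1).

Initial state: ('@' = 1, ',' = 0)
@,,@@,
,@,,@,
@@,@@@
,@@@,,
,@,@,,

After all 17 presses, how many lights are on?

k=0  @,,@@,
,@,,@,
@@,@@@
,@@@,,
,@,@,,
k=1  @,,@@,
,@,,@,
@@,@@@
,@@@,@
,@,@@@
k=2  @,,@@,
,@,,@,
@@,@@@
,@@@,,
,@,@,,
k=3  @,,@@,
,@,,,,
@@,,,,
,@@@@,
,@,@,,
k=4  @,@@@,
,,@@,,
@@@,,,
,@@@@,
,@,@,,
k=5  @,@@@,
,,@@,,
@@@,,,
,,@@@,
@,@@,,
k=6  @,@@,,
,,@,@@
@@@,@,
,,@@@,
@,@@,,
k=7  @,@@,,
,,@,@@
@@@,@@
,,@@,@
@,@@,@
k=8  @,@@,,
,,@,@@
@@@,@,
,,@@@,
@,@@,,
k=9  ,,@@,,
@@@,@@
,@@,@,
,,@@@,
@,@@,,
k=10  ,@@@,,
,,,,@@
,,@,@,
,,@@@,
@,@@,,
k=11  ,@@@,@
,,,,,,
,,@,@@
,,@@@,
@,@@,,
k=12  ,@@@,@
,,,,,,
,,@@@@
,,,,,,
@,@,,,
k=13  ,@@@@@
,,,@@@
,,@@,@
,,,,,,
@,@,,,
k=14  ,@@@@@
,,,@@@
,,@@,@
,,@,,,
@@,@,,
k=15  ,@@@@@
,,,@@@
,,@@@@
,,@@@@
@@,@@,
k=16  @,@@@@
@,,@@@
,,@@@@
,,@@@@
@@,@@,
k=17  @@@@@@
,@@@@@
,@@@@@
,,@@@@
@@,@@,

24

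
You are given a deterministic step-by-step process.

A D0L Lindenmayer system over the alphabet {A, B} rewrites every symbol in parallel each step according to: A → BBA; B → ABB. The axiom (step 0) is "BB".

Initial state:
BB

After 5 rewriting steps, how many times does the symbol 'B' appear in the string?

[0] BB
[1] ABBABB
[2] BBAABBABBBBAABBABB
[3] ABBABBBBABBAABBABBBBAABBABBABBABBBBABBAABBABBBBAABBABB
[4] BBAABBABBBBAABBABBABBABBBBAABBABBBBABBAABBABBBBAABBABBABBA…BBBAABBABBBBABBAABBABBBBAABBABBABBABBBBABBAABBABBBBAABBABB  (len 162)
[5] ABBABBBBABBAABBABBBBAABBABBABBABBBBABBAABBABBBBAABBABBBBAA…BBBAABBABBBBABBAABBABBBBAABBABBABBABBBBABBAABBABBBBAABBABB  (len 486)

324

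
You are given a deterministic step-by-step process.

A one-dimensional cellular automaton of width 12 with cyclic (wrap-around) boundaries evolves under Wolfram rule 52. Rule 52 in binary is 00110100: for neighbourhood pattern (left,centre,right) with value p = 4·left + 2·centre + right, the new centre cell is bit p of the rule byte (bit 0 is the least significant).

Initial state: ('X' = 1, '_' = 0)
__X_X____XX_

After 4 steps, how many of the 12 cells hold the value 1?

gen 0: __X_X____XX_
gen 1: __XXXX_____X
gen 2: X_____X____X
gen 3: _X____XX____
gen 4: _XX_____X___

3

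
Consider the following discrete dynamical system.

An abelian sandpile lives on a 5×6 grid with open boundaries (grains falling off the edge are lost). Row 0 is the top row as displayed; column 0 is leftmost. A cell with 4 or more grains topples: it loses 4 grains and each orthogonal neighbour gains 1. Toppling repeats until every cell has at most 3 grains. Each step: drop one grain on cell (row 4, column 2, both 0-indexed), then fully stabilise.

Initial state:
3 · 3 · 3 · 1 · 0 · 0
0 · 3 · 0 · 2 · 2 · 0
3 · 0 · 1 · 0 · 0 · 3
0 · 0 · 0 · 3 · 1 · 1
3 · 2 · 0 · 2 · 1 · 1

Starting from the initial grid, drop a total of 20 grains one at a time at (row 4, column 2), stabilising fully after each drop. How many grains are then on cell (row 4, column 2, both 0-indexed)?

1

gen 0: 3 · 3 · 3 · 1 · 0 · 0
0 · 3 · 0 · 2 · 2 · 0
3 · 0 · 1 · 0 · 0 · 3
0 · 0 · 0 · 3 · 1 · 1
3 · 2 · 0 · 2 · 1 · 1
gen 1: 3 · 3 · 3 · 1 · 0 · 0
0 · 3 · 0 · 2 · 2 · 0
3 · 0 · 1 · 0 · 0 · 3
0 · 0 · 0 · 3 · 1 · 1
3 · 2 · 1 · 2 · 1 · 1
gen 2: 3 · 3 · 3 · 1 · 0 · 0
0 · 3 · 0 · 2 · 2 · 0
3 · 0 · 1 · 0 · 0 · 3
0 · 0 · 0 · 3 · 1 · 1
3 · 2 · 2 · 2 · 1 · 1
gen 3: 3 · 3 · 3 · 1 · 0 · 0
0 · 3 · 0 · 2 · 2 · 0
3 · 0 · 1 · 0 · 0 · 3
0 · 0 · 0 · 3 · 1 · 1
3 · 2 · 3 · 2 · 1 · 1
gen 4: 3 · 3 · 3 · 1 · 0 · 0
0 · 3 · 0 · 2 · 2 · 0
3 · 0 · 1 · 0 · 0 · 3
0 · 0 · 1 · 3 · 1 · 1
3 · 3 · 0 · 3 · 1 · 1
gen 5: 3 · 3 · 3 · 1 · 0 · 0
0 · 3 · 0 · 2 · 2 · 0
3 · 0 · 1 · 0 · 0 · 3
0 · 0 · 1 · 3 · 1 · 1
3 · 3 · 1 · 3 · 1 · 1
gen 6: 3 · 3 · 3 · 1 · 0 · 0
0 · 3 · 0 · 2 · 2 · 0
3 · 0 · 1 · 0 · 0 · 3
0 · 0 · 1 · 3 · 1 · 1
3 · 3 · 2 · 3 · 1 · 1
gen 7: 3 · 3 · 3 · 1 · 0 · 0
0 · 3 · 0 · 2 · 2 · 0
3 · 0 · 1 · 0 · 0 · 3
0 · 0 · 1 · 3 · 1 · 1
3 · 3 · 3 · 3 · 1 · 1
gen 8: 3 · 3 · 3 · 1 · 0 · 0
0 · 3 · 0 · 2 · 2 · 0
3 · 0 · 1 · 1 · 0 · 3
1 · 1 · 3 · 0 · 2 · 1
0 · 1 · 2 · 1 · 2 · 1
gen 9: 3 · 3 · 3 · 1 · 0 · 0
0 · 3 · 0 · 2 · 2 · 0
3 · 0 · 1 · 1 · 0 · 3
1 · 1 · 3 · 0 · 2 · 1
0 · 1 · 3 · 1 · 2 · 1
gen 10: 3 · 3 · 3 · 1 · 0 · 0
0 · 3 · 0 · 2 · 2 · 0
3 · 0 · 2 · 1 · 0 · 3
1 · 2 · 0 · 1 · 2 · 1
0 · 2 · 1 · 2 · 2 · 1
gen 11: 3 · 3 · 3 · 1 · 0 · 0
0 · 3 · 0 · 2 · 2 · 0
3 · 0 · 2 · 1 · 0 · 3
1 · 2 · 0 · 1 · 2 · 1
0 · 2 · 2 · 2 · 2 · 1
gen 12: 3 · 3 · 3 · 1 · 0 · 0
0 · 3 · 0 · 2 · 2 · 0
3 · 0 · 2 · 1 · 0 · 3
1 · 2 · 0 · 1 · 2 · 1
0 · 2 · 3 · 2 · 2 · 1
gen 13: 3 · 3 · 3 · 1 · 0 · 0
0 · 3 · 0 · 2 · 2 · 0
3 · 0 · 2 · 1 · 0 · 3
1 · 2 · 1 · 1 · 2 · 1
0 · 3 · 0 · 3 · 2 · 1
gen 14: 3 · 3 · 3 · 1 · 0 · 0
0 · 3 · 0 · 2 · 2 · 0
3 · 0 · 2 · 1 · 0 · 3
1 · 2 · 1 · 1 · 2 · 1
0 · 3 · 1 · 3 · 2 · 1
gen 15: 3 · 3 · 3 · 1 · 0 · 0
0 · 3 · 0 · 2 · 2 · 0
3 · 0 · 2 · 1 · 0 · 3
1 · 2 · 1 · 1 · 2 · 1
0 · 3 · 2 · 3 · 2 · 1
gen 16: 3 · 3 · 3 · 1 · 0 · 0
0 · 3 · 0 · 2 · 2 · 0
3 · 0 · 2 · 1 · 0 · 3
1 · 2 · 1 · 1 · 2 · 1
0 · 3 · 3 · 3 · 2 · 1
gen 17: 3 · 3 · 3 · 1 · 0 · 0
0 · 3 · 0 · 2 · 2 · 0
3 · 0 · 2 · 1 · 0 · 3
1 · 3 · 2 · 2 · 2 · 1
1 · 0 · 2 · 0 · 3 · 1
gen 18: 3 · 3 · 3 · 1 · 0 · 0
0 · 3 · 0 · 2 · 2 · 0
3 · 0 · 2 · 1 · 0 · 3
1 · 3 · 2 · 2 · 2 · 1
1 · 0 · 3 · 0 · 3 · 1
gen 19: 3 · 3 · 3 · 1 · 0 · 0
0 · 3 · 0 · 2 · 2 · 0
3 · 0 · 2 · 1 · 0 · 3
1 · 3 · 3 · 2 · 2 · 1
1 · 1 · 0 · 1 · 3 · 1
gen 20: 3 · 3 · 3 · 1 · 0 · 0
0 · 3 · 0 · 2 · 2 · 0
3 · 0 · 2 · 1 · 0 · 3
1 · 3 · 3 · 2 · 2 · 1
1 · 1 · 1 · 1 · 3 · 1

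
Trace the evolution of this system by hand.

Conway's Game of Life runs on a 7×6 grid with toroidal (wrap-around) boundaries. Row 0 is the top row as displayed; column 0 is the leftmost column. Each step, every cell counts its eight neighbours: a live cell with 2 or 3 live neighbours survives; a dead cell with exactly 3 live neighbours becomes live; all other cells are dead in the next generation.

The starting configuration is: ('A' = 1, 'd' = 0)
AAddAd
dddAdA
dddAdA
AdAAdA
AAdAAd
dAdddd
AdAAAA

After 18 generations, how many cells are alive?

11

k=0  AAddAd
dddAdA
dddAdA
AdAAdA
AAdAAd
dAdddd
AdAAAA
k=1  dAdddd
ddAAdA
dddAdA
dddddd
dddAAd
dddddd
ddAAAd
k=2  dAdddd
AdAAdd
ddAAdd
dddAdd
dddddd
ddAddd
ddAAdd
k=3  dAdddd
dddAdd
dAddAd
ddAAdd
dddddd
ddAAdd
dAAAdd
k=4  dAdAdd
ddAddd
ddddAd
ddAAdd
dddddd
dAdAdd
dAdAdd
k=5  dAdAdd
ddAAdd
ddAddd
dddAdd
dddAdd
dddddd
AAdAAd
k=6  AAdddd
dAdAdd
ddAddd
ddAAdd
dddddd
ddAAAd
AAdAAd
k=7  dddAAA
AAdddd
dAdddd
ddAAdd
ddddAd
dAAdAA
AdddAd
k=8  dAdAAd
AAAdAA
AAdddd
ddAAdd
dAddAA
AAddAd
AAAddd
k=9  ddddAd
ddddAd
ddddAd
ddAAAA
dAddAA
dddAAd
ddddAd
k=10  dddAAA
dddAAA
dddddd
AdAddd
Addddd
dddAdd
ddddAA
k=11  Addddd
dddAdA
dddAAA
dAdddd
dAdddd
ddddAA
dddddA
k=12  AdddAA
AddAdA
AdAAdA
AdAdAd
Addddd
AdddAA
AdddAA
k=13  dAdAdd
ddAAdd
ddAddd
AdAdAd
AddAAd
dAddAd
dAdAdd
k=14  dAdAAd
dAdAdd
ddAddd
ddAdAd
AdAdAd
AAddAA
AAdAAd
k=15  dAdddA
dAdAAd
dAAddd
ddAddA
AdAdAd
dddddd
dddddd
k=16  AdAdAd
dAdAAd
AAddAd
AdAddA
dAdAdA
dddddd
dddddd
k=17  dAAdAA
ddddAd
ddddAd
ddAAdd
dAAdAA
dddddd
dddddd
k=18  dddAAA
ddddAd
ddddAd
dAAddA
dAAdAd
dddddd
dddddd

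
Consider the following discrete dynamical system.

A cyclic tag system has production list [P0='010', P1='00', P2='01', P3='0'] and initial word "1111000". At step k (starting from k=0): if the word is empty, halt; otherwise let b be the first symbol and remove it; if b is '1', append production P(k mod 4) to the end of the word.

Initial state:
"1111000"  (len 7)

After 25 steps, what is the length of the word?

0) "1111000"  (len 7)
1) "111000010"  (len 9)
2) "1100001000"  (len 10)
3) "10000100001"  (len 11)
4) "00001000010"  (len 11)
5) "0001000010"  (len 10)
6) "001000010"  (len 9)
7) "01000010"  (len 8)
8) "1000010"  (len 7)
9) "000010010"  (len 9)
10) "00010010"  (len 8)
11) "0010010"  (len 7)
12) "010010"  (len 6)
13) "10010"  (len 5)
14) "001000"  (len 6)
15) "01000"  (len 5)
16) "1000"  (len 4)
17) "000010"  (len 6)
18) "00010"  (len 5)
19) "0010"  (len 4)
20) "010"  (len 3)
21) "10"  (len 2)
22) "000"  (len 3)
23) "00"  (len 2)
24) "0"  (len 1)
25) (halted — word empty)

0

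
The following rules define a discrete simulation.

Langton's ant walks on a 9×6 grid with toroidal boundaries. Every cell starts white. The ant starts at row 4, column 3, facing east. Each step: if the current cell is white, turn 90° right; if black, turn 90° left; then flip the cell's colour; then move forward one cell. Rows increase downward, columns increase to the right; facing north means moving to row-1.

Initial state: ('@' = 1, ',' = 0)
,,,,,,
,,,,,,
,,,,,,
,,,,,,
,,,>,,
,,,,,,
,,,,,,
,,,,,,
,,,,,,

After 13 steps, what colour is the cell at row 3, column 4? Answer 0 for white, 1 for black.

0) ,,,,,,
,,,,,,
,,,,,,
,,,,,,
,,,>,,
,,,,,,
,,,,,,
,,,,,,
,,,,,,
1) ,,,,,,
,,,,,,
,,,,,,
,,,,,,
,,,@,,
,,,v,,
,,,,,,
,,,,,,
,,,,,,
2) ,,,,,,
,,,,,,
,,,,,,
,,,,,,
,,,@,,
,,<@,,
,,,,,,
,,,,,,
,,,,,,
3) ,,,,,,
,,,,,,
,,,,,,
,,,,,,
,,^@,,
,,@@,,
,,,,,,
,,,,,,
,,,,,,
4) ,,,,,,
,,,,,,
,,,,,,
,,,,,,
,,@>,,
,,@@,,
,,,,,,
,,,,,,
,,,,,,
5) ,,,,,,
,,,,,,
,,,,,,
,,,^,,
,,@,,,
,,@@,,
,,,,,,
,,,,,,
,,,,,,
6) ,,,,,,
,,,,,,
,,,,,,
,,,@>,
,,@,,,
,,@@,,
,,,,,,
,,,,,,
,,,,,,
7) ,,,,,,
,,,,,,
,,,,,,
,,,@@,
,,@,v,
,,@@,,
,,,,,,
,,,,,,
,,,,,,
8) ,,,,,,
,,,,,,
,,,,,,
,,,@@,
,,@<@,
,,@@,,
,,,,,,
,,,,,,
,,,,,,
9) ,,,,,,
,,,,,,
,,,,,,
,,,^@,
,,@@@,
,,@@,,
,,,,,,
,,,,,,
,,,,,,
10) ,,,,,,
,,,,,,
,,,,,,
,,<,@,
,,@@@,
,,@@,,
,,,,,,
,,,,,,
,,,,,,
11) ,,,,,,
,,,,,,
,,^,,,
,,@,@,
,,@@@,
,,@@,,
,,,,,,
,,,,,,
,,,,,,
12) ,,,,,,
,,,,,,
,,@>,,
,,@,@,
,,@@@,
,,@@,,
,,,,,,
,,,,,,
,,,,,,
13) ,,,,,,
,,,,,,
,,@@,,
,,@v@,
,,@@@,
,,@@,,
,,,,,,
,,,,,,
,,,,,,

1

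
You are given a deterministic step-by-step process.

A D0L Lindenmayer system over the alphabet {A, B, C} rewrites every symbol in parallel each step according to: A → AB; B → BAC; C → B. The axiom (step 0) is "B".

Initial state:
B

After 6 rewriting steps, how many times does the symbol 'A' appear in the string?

56

t=0: B
t=1: BAC
t=2: BACABB
t=3: BACABBABBACBAC
t=4: BACABBABBACBACABBACBACABBBACABB
t=5: BACABBABBACBACABBACBACABBBACABBABBACBACABBBACABBABBACBACBACABBABBACBAC
t=6: BACABBABBACBACABBACBACABBBACABBABBACBACABBBACABBABBACBACBA…BBABBACBACABBACBACABBBACABBBACABBABBACBACABBACBACABBBACABB  (len 157)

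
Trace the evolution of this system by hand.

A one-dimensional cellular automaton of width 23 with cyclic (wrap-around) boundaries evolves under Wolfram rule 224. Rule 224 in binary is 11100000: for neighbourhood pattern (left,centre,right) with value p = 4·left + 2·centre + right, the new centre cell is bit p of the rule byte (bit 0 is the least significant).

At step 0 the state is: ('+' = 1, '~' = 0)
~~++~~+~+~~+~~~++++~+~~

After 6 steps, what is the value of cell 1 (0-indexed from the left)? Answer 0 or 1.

0

step 0: ~~++~~+~+~~+~~~++++~+~~
step 1: ~~~+~~~+~~~~~~~~++++~~~
step 2: ~~~~~~~~~~~~~~~~~+++~~~
step 3: ~~~~~~~~~~~~~~~~~~++~~~
step 4: ~~~~~~~~~~~~~~~~~~~+~~~
step 5: ~~~~~~~~~~~~~~~~~~~~~~~
step 6: ~~~~~~~~~~~~~~~~~~~~~~~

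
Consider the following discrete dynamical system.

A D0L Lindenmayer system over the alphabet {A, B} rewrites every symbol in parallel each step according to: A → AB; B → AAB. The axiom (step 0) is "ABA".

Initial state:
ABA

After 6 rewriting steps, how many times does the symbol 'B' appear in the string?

k=0  ABA
k=1  ABAABAB
k=2  ABAABABABAABABAAB
k=3  ABAABABABAABABAABABAABABABAABABAABABABAAB
k=4  ABAABABABAABABAABABAABABABAABABAABABABAABABAABABABAABABAABABAABABABAABABAABABABAABABAABABAABABABAAB
k=5  ABAABABABAABABAABABAABABABAABABAABABABAABABAABABABAABABAAB…ABAABABAABABABAABABAABABABAABABAABABABAABABAABABAABABABAAB  (len 239)
k=6  ABAABABABAABABAABABAABABABAABABAABABABAABABAABABABAABABAAB…ABAABABAABABABAABABAABABABAABABAABABABAABABAABABAABABABAAB  (len 577)

239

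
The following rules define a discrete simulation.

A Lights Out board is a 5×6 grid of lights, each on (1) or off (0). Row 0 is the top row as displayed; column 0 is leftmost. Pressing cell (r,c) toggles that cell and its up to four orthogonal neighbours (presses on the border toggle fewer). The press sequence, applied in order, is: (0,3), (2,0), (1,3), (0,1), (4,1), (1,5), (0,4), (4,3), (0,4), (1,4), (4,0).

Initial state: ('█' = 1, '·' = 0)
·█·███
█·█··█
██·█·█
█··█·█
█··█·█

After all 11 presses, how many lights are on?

14

[0] ·█·███
█·█··█
██·█·█
█··█·█
█··█·█
[1] ·██··█
█·██·█
██·█·█
█··█·█
█··█·█
[2] ·██··█
··██·█
···█·█
···█·█
█··█·█
[3] ·███·█
····██
·····█
···█·█
█··█·█
[4] █··█·█
·█··██
·····█
···█·█
█··█·█
[5] █··█·█
·█··██
·····█
·█·█·█
·███·█
[6] █··█··
·█····
······
·█·█·█
·███·█
[7] █···██
·█··█·
······
·█·█·█
·███·█
[8] █···██
·█··█·
······
·█···█
·█··██
[9] █··█··
·█····
······
·█···█
·█··██
[10] █··██·
·█·███
····█·
·█···█
·█··██
[11] █··██·
·█·███
····█·
██···█
█···██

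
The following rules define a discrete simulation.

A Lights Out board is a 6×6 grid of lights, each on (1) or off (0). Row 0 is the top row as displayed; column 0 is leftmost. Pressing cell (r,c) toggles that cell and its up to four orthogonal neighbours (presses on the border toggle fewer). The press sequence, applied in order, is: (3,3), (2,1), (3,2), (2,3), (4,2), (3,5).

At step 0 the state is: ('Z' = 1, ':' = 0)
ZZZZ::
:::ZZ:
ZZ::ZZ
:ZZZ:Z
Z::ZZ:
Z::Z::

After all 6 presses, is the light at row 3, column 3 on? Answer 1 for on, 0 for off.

0

0) ZZZZ::
:::ZZ:
ZZ::ZZ
:ZZZ:Z
Z::ZZ:
Z::Z::
1) ZZZZ::
:::ZZ:
ZZ:ZZZ
:Z::ZZ
Z:::Z:
Z::Z::
2) ZZZZ::
:Z:ZZ:
::ZZZZ
::::ZZ
Z:::Z:
Z::Z::
3) ZZZZ::
:Z:ZZ:
:::ZZZ
:ZZZZZ
Z:Z:Z:
Z::Z::
4) ZZZZ::
:Z::Z:
::Z::Z
:ZZ:ZZ
Z:Z:Z:
Z::Z::
5) ZZZZ::
:Z::Z:
::Z::Z
:Z::ZZ
ZZ:ZZ:
Z:ZZ::
6) ZZZZ::
:Z::Z:
::Z:::
:Z::::
ZZ:ZZZ
Z:ZZ::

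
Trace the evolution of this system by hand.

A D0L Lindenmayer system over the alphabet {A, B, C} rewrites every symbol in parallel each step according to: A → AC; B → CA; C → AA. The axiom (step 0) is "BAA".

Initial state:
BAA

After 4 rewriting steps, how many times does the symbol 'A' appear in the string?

33

0) BAA
1) CAACAC
2) AAACACAAACAA
3) ACACACAAACAAACACACAAACAC
4) ACAAACAAACAAACACACAAACACACAAACAAACAAACACACAAACAA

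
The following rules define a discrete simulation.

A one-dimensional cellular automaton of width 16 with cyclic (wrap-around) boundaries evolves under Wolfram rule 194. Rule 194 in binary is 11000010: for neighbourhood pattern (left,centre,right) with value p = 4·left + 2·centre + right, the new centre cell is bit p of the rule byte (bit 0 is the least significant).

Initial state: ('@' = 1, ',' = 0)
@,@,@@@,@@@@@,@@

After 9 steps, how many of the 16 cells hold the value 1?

2

[0] @,@,@@@,@@@@@,@@
[1] @,,,,@@,,@@@@,,@
[2] @,,,@,@,@,@@@,@,
[3] ,,,@,,,,,,,@@,,,
[4] ,,@,,,,,,,@,@,,,
[5] ,@,,,,,,,@,,,,,,
[6] @,,,,,,,@,,,,,,,
[7] ,,,,,,,@,,,,,,,@
[8] ,,,,,,@,,,,,,,@,
[9] ,,,,,@,,,,,,,@,,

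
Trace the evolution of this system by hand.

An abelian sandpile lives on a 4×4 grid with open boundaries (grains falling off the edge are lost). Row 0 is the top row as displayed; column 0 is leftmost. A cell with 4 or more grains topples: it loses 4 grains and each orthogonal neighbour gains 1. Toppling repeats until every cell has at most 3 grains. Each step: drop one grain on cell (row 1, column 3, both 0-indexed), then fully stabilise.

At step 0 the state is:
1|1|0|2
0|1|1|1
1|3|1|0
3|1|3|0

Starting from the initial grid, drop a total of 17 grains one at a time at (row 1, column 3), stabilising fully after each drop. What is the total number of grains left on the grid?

[0] 1|1|0|2
0|1|1|1
1|3|1|0
3|1|3|0
[1] 1|1|0|2
0|1|1|2
1|3|1|0
3|1|3|0
[2] 1|1|0|2
0|1|1|3
1|3|1|0
3|1|3|0
[3] 1|1|0|3
0|1|2|0
1|3|1|1
3|1|3|0
[4] 1|1|0|3
0|1|2|1
1|3|1|1
3|1|3|0
[5] 1|1|0|3
0|1|2|2
1|3|1|1
3|1|3|0
[6] 1|1|0|3
0|1|2|3
1|3|1|1
3|1|3|0
[7] 1|1|1|0
0|1|3|1
1|3|1|2
3|1|3|0
[8] 1|1|1|0
0|1|3|2
1|3|1|2
3|1|3|0
[9] 1|1|1|0
0|1|3|3
1|3|1|2
3|1|3|0
[10] 1|1|2|1
0|2|0|1
1|3|2|3
3|1|3|0
[11] 1|1|2|1
0|2|0|2
1|3|2|3
3|1|3|0
[12] 1|1|2|1
0|2|0|3
1|3|2|3
3|1|3|0
[13] 1|1|2|2
0|2|1|1
1|3|3|0
3|1|3|1
[14] 1|1|2|2
0|2|1|2
1|3|3|0
3|1|3|1
[15] 1|1|2|2
0|2|1|3
1|3|3|0
3|1|3|1
[16] 1|1|2|3
0|2|2|0
1|3|3|1
3|1|3|1
[17] 1|1|2|3
0|2|2|1
1|3|3|1
3|1|3|1

28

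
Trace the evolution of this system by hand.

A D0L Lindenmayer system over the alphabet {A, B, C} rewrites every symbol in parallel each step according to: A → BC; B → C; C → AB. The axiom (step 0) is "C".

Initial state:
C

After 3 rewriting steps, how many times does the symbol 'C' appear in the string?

0) C
1) AB
2) BCC
3) CABAB

1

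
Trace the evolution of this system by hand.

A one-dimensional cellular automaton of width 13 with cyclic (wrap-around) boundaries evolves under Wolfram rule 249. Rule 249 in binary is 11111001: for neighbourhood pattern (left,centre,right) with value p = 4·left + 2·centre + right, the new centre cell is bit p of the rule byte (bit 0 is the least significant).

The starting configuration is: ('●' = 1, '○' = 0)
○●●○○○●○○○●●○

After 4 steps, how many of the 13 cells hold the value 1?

13

[0] ○●●○○○●○○○●●○
[1] ○●●●●○○●●○●●●
[2] ●●●●●●○●●●●●●
[3] ●●●●●●●●●●●●●
[4] ●●●●●●●●●●●●●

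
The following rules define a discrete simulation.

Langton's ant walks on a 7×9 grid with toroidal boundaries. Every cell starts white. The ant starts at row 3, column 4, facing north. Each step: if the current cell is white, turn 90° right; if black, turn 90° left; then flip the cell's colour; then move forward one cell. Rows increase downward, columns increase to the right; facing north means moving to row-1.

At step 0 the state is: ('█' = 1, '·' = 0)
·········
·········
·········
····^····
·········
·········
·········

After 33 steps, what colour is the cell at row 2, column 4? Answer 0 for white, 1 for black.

1

step 0: ·········
·········
·········
····^····
·········
·········
·········
step 1: ·········
·········
·········
····█>···
·········
·········
·········
step 2: ·········
·········
·········
····██···
·····v···
·········
·········
step 3: ·········
·········
·········
····██···
····<█···
·········
·········
step 4: ·········
·········
·········
····^█···
····██···
·········
·········
step 5: ·········
·········
·········
···<·█···
····██···
·········
·········
step 6: ·········
·········
···^·····
···█·█···
····██···
·········
·········
step 7: ·········
·········
···█>····
···█·█···
····██···
·········
·········
step 8: ·········
·········
···██····
···█v█···
····██···
·········
·········
step 9: ·········
·········
···██····
···<██···
····██···
·········
·········
step 10: ·········
·········
···██····
····██···
···v██···
·········
·········
step 11: ·········
·········
···██····
····██···
··<███···
·········
·········
step 12: ·········
·········
···██····
··^·██···
··████···
·········
·········
step 13: ·········
·········
···██····
··█>██···
··████···
·········
·········
step 14: ·········
·········
···██····
··████···
··█v██···
·········
·········
step 15: ·········
·········
···██····
··████···
··█·>█···
·········
·········
step 16: ·········
·········
···██····
··██^█···
··█··█···
·········
·········
step 17: ·········
·········
···██····
··█<·█···
··█··█···
·········
·········
step 18: ·········
·········
···██····
··█··█···
··█v·█···
·········
·········
step 19: ·········
·········
···██····
··█··█···
··<█·█···
·········
·········
step 20: ·········
·········
···██····
··█··█···
···█·█···
··v······
·········
step 21: ·········
·········
···██····
··█··█···
···█·█···
·<█······
·········
step 22: ·········
·········
···██····
··█··█···
·^·█·█···
·██······
·········
step 23: ·········
·········
···██····
··█··█···
·█>█·█···
·██······
·········
step 24: ·········
·········
···██····
··█··█···
·███·█···
·█v······
·········
step 25: ·········
·········
···██····
··█··█···
·███·█···
·█·>·····
·········
step 26: ·········
·········
···██····
··█··█···
·███·█···
·█·█·····
···v·····
step 27: ·········
·········
···██····
··█··█···
·███·█···
·█·█·····
··<█·····
step 28: ·········
·········
···██····
··█··█···
·███·█···
·█^█·····
··██·····
step 29: ·········
·········
···██····
··█··█···
·███·█···
·██>·····
··██·····
step 30: ·········
·········
···██····
··█··█···
·██^·█···
·██······
··██·····
step 31: ·········
·········
···██····
··█··█···
·█<··█···
·██······
··██·····
step 32: ·········
·········
···██····
··█··█···
·█···█···
·█v······
··██·····
step 33: ·········
·········
···██····
··█··█···
·█···█···
·█·>·····
··██·····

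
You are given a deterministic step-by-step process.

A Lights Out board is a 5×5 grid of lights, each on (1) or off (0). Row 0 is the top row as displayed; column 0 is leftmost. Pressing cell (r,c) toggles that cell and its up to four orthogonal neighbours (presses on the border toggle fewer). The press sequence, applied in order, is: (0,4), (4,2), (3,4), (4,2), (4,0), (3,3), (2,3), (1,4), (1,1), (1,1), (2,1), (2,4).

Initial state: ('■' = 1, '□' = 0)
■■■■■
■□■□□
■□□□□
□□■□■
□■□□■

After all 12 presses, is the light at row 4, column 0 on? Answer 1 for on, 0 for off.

0) ■■■■■
■□■□□
■□□□□
□□■□■
□■□□■
1) ■■■□□
■□■□■
■□□□□
□□■□■
□■□□■
2) ■■■□□
■□■□■
■□□□□
□□□□■
□□■■■
3) ■■■□□
■□■□■
■□□□■
□□□■□
□□■■□
4) ■■■□□
■□■□■
■□□□■
□□■■□
□■□□□
5) ■■■□□
■□■□■
■□□□■
■□■■□
■□□□□
6) ■■■□□
■□■□■
■□□■■
■□□□■
■□□■□
7) ■■■□□
■□■■■
■□■□□
■□□■■
■□□■□
8) ■■■□■
■□■□□
■□■□■
■□□■■
■□□■□
9) ■□■□■
□■□□□
■■■□■
■□□■■
■□□■□
10) ■■■□■
■□■□□
■□■□■
■□□■■
■□□■□
11) ■■■□■
■■■□□
□■□□■
■■□■■
■□□■□
12) ■■■□■
■■■□■
□■□■□
■■□■□
■□□■□

1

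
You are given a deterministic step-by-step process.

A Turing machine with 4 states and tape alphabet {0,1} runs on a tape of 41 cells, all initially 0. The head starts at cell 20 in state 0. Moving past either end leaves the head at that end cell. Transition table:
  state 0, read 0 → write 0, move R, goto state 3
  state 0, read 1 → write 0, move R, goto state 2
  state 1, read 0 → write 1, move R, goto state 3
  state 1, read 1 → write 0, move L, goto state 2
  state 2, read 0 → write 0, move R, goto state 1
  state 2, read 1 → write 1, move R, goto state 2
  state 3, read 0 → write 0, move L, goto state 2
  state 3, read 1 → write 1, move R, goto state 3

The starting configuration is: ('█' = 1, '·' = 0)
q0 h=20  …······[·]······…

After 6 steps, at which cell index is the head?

step 0: q0 h=20  …······[·]······…
step 1: q3 h=21  …······[·]······…
step 2: q2 h=20  …······[·]······…
step 3: q1 h=21  …······[·]······…
step 4: q3 h=22  …·····█[·]······…
step 5: q2 h=21  …······[█]······…
step 6: q2 h=22  …·····█[·]······…

22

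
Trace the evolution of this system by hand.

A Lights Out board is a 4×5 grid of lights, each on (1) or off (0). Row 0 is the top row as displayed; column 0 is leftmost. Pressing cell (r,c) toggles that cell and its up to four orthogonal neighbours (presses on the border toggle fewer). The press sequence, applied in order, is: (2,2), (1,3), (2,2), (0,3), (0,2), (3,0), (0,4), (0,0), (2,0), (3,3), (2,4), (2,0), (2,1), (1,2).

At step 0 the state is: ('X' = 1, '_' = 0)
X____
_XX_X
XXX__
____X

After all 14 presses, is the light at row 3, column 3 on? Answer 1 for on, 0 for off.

1

0) X____
_XX_X
XXX__
____X
1) X____
_X__X
X__X_
__X_X
2) X__X_
_XXX_
X____
__X_X
3) X__X_
_X_X_
XXXX_
____X
4) X_X_X
_X___
XXXX_
____X
5) XX_XX
_XX__
XXXX_
____X
6) XX_XX
_XX__
_XXX_
XX__X
7) XX___
_XX_X
_XXX_
XX__X
8) _____
XXX_X
_XXX_
XX__X
9) _____
_XX_X
X_XX_
_X__X
10) _____
_XX_X
X_X__
_XXX_
11) _____
_XX__
X_XXX
_XXXX
12) _____
XXX__
_XXXX
XXXXX
13) _____
X_X__
X__XX
X_XXX
14) __X__
XX_X_
X_XXX
X_XXX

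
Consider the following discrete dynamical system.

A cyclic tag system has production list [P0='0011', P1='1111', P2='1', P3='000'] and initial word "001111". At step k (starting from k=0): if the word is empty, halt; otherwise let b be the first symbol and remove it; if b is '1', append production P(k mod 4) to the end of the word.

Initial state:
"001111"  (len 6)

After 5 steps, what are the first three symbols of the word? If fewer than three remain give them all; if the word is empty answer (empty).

k=0  "001111"  (len 6)
k=1  "01111"  (len 5)
k=2  "1111"  (len 4)
k=3  "1111"  (len 4)
k=4  "111000"  (len 6)
k=5  "110000011"  (len 9)

110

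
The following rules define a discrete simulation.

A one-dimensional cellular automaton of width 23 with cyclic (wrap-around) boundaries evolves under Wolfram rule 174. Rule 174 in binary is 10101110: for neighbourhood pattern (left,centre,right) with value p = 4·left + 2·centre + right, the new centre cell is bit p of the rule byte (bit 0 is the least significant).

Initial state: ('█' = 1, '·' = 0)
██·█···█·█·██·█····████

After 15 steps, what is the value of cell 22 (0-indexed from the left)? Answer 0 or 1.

1

[0] ██·█···█·█·██·█····████
[1] █·██··██████·██···█████
[2] ·██··██████·██···██████
[3] ██··██████·██···██████·
[4] █··██████·██···██████·█
[5] ··██████·██···██████·██
[6] ·██████·██···██████·██·
[7] ██████·██···██████·██··
[8] █████·██···██████·██··█
[9] ████·██···██████·██··██
[10] ███·██···██████·██··███
[11] ██·██···██████·██··████
[12] █·██···██████·██··█████
[13] ·██···██████·██··██████
[14] ██···██████·██··██████·
[15] █···██████·██··██████·█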